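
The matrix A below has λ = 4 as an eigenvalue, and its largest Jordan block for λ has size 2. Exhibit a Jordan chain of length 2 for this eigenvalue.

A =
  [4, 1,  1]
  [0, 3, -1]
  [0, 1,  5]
A Jordan chain for λ = 4 of length 2:
v_1 = (1, -1, 1)ᵀ
v_2 = (0, 1, 0)ᵀ

Let N = A − (4)·I. We want v_2 with N^2 v_2 = 0 but N^1 v_2 ≠ 0; then v_{j-1} := N · v_j for j = 2, …, 2.

Pick v_2 = (0, 1, 0)ᵀ.
Then v_1 = N · v_2 = (1, -1, 1)ᵀ.

Sanity check: (A − (4)·I) v_1 = (0, 0, 0)ᵀ = 0. ✓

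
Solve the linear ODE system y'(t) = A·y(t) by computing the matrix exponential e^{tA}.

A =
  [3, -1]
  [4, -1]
e^{tA} =
  [2*t*exp(t) + exp(t), -t*exp(t)]
  [4*t*exp(t), -2*t*exp(t) + exp(t)]

Strategy: write A = P · J · P⁻¹ where J is a Jordan canonical form, so e^{tA} = P · e^{tJ} · P⁻¹, and e^{tJ} can be computed block-by-block.

A has Jordan form
J =
  [1, 1]
  [0, 1]
(up to reordering of blocks).

Per-block formulas:
  For a 2×2 Jordan block J_2(1): exp(t · J_2(1)) = e^(1t)·(I + t·N), where N is the 2×2 nilpotent shift.

After assembling e^{tJ} and conjugating by P, we get:

e^{tA} =
  [2*t*exp(t) + exp(t), -t*exp(t)]
  [4*t*exp(t), -2*t*exp(t) + exp(t)]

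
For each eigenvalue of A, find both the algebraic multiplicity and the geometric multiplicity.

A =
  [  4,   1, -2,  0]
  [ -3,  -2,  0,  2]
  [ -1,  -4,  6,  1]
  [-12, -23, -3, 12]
λ = 5: alg = 4, geom = 2

Step 1 — factor the characteristic polynomial to read off the algebraic multiplicities:
  χ_A(x) = (x - 5)^4

Step 2 — compute geometric multiplicities via the rank-nullity identity g(λ) = n − rank(A − λI):
  rank(A − (5)·I) = 2, so dim ker(A − (5)·I) = n − 2 = 2

Summary:
  λ = 5: algebraic multiplicity = 4, geometric multiplicity = 2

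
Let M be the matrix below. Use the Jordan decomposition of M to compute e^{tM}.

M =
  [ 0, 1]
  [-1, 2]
e^{tM} =
  [-t*exp(t) + exp(t), t*exp(t)]
  [-t*exp(t), t*exp(t) + exp(t)]

Strategy: write M = P · J · P⁻¹ where J is a Jordan canonical form, so e^{tM} = P · e^{tJ} · P⁻¹, and e^{tJ} can be computed block-by-block.

M has Jordan form
J =
  [1, 1]
  [0, 1]
(up to reordering of blocks).

Per-block formulas:
  For a 2×2 Jordan block J_2(1): exp(t · J_2(1)) = e^(1t)·(I + t·N), where N is the 2×2 nilpotent shift.

After assembling e^{tJ} and conjugating by P, we get:

e^{tM} =
  [-t*exp(t) + exp(t), t*exp(t)]
  [-t*exp(t), t*exp(t) + exp(t)]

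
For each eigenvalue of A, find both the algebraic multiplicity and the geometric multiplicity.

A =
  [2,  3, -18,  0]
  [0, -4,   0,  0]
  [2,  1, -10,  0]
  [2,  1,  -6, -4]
λ = -4: alg = 4, geom = 3

Step 1 — factor the characteristic polynomial to read off the algebraic multiplicities:
  χ_A(x) = (x + 4)^4

Step 2 — compute geometric multiplicities via the rank-nullity identity g(λ) = n − rank(A − λI):
  rank(A − (-4)·I) = 1, so dim ker(A − (-4)·I) = n − 1 = 3

Summary:
  λ = -4: algebraic multiplicity = 4, geometric multiplicity = 3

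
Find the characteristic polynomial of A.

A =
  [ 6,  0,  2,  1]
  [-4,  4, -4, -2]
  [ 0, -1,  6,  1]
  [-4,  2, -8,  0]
x^4 - 16*x^3 + 96*x^2 - 256*x + 256

Expanding det(x·I − A) (e.g. by cofactor expansion or by noting that A is similar to its Jordan form J, which has the same characteristic polynomial as A) gives
  χ_A(x) = x^4 - 16*x^3 + 96*x^2 - 256*x + 256
which factors as (x - 4)^4. The eigenvalues (with algebraic multiplicities) are λ = 4 with multiplicity 4.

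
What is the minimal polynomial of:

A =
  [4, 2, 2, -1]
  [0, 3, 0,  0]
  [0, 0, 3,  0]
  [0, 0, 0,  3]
x^2 - 7*x + 12

The characteristic polynomial is χ_A(x) = (x - 4)*(x - 3)^3, so the eigenvalues are known. The minimal polynomial is
  m_A(x) = Π_λ (x − λ)^{k_λ}
where k_λ is the size of the *largest* Jordan block for λ (equivalently, the smallest k with (A − λI)^k v = 0 for every generalised eigenvector v of λ).

  λ = 3: largest Jordan block has size 1, contributing (x − 3)
  λ = 4: largest Jordan block has size 1, contributing (x − 4)

So m_A(x) = (x - 4)*(x - 3) = x^2 - 7*x + 12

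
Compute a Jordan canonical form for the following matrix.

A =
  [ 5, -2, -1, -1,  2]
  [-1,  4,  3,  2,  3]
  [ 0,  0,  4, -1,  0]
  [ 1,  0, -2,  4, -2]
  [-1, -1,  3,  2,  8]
J_3(5) ⊕ J_2(5)

The characteristic polynomial is
  det(x·I − A) = x^5 - 25*x^4 + 250*x^3 - 1250*x^2 + 3125*x - 3125 = (x - 5)^5

Eigenvalues and multiplicities (the geometric multiplicity of λ is n − rank(A − λI), which equals the number of Jordan blocks for λ):
  λ = 5: algebraic multiplicity = 5, geometric multiplicity = 2

Determining the block sizes for each eigenvalue:
  λ = 5: with am = 5 and gm = 2, the partition is not yet determined (e.g. several partitions of 5 into 2 parts exist). Let N = A − (5)·I. Computing rank(N^1) = 3, rank(N^2) = 1, rank(N^3) = 0; the number of blocks of size ≥ j is rank(N^{j−1}) − rank(N^j), giving [2, 2, 1]. So we have 1 block(s) of size 3, 1 block(s) of size 2 → block sizes [3, 2]

Assembling the blocks gives a Jordan form
J =
  [5, 1, 0, 0, 0]
  [0, 5, 1, 0, 0]
  [0, 0, 5, 0, 0]
  [0, 0, 0, 5, 1]
  [0, 0, 0, 0, 5]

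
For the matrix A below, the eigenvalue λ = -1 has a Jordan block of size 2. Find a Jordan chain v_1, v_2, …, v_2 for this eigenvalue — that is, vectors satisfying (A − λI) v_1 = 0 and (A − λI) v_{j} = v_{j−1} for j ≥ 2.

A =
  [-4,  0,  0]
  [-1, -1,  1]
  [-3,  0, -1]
A Jordan chain for λ = -1 of length 2:
v_1 = (0, 1, 0)ᵀ
v_2 = (0, 0, 1)ᵀ

Let N = A − (-1)·I. We want v_2 with N^2 v_2 = 0 but N^1 v_2 ≠ 0; then v_{j-1} := N · v_j for j = 2, …, 2.

Pick v_2 = (0, 0, 1)ᵀ.
Then v_1 = N · v_2 = (0, 1, 0)ᵀ.

Sanity check: (A − (-1)·I) v_1 = (0, 0, 0)ᵀ = 0. ✓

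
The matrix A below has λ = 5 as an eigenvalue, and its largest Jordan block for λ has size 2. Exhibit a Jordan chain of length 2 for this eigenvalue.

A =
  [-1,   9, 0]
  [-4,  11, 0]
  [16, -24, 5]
A Jordan chain for λ = 5 of length 2:
v_1 = (-6, -4, 16)ᵀ
v_2 = (1, 0, 0)ᵀ

Let N = A − (5)·I. We want v_2 with N^2 v_2 = 0 but N^1 v_2 ≠ 0; then v_{j-1} := N · v_j for j = 2, …, 2.

Pick v_2 = (1, 0, 0)ᵀ.
Then v_1 = N · v_2 = (-6, -4, 16)ᵀ.

Sanity check: (A − (5)·I) v_1 = (0, 0, 0)ᵀ = 0. ✓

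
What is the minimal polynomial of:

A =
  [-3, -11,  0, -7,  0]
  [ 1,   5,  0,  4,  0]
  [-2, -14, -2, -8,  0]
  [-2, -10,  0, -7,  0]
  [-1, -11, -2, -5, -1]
x^3 + 5*x^2 + 8*x + 4

The characteristic polynomial is χ_A(x) = (x + 1)^2*(x + 2)^3, so the eigenvalues are known. The minimal polynomial is
  m_A(x) = Π_λ (x − λ)^{k_λ}
where k_λ is the size of the *largest* Jordan block for λ (equivalently, the smallest k with (A − λI)^k v = 0 for every generalised eigenvector v of λ).

  λ = -2: largest Jordan block has size 2, contributing (x + 2)^2
  λ = -1: largest Jordan block has size 1, contributing (x + 1)

So m_A(x) = (x + 1)*(x + 2)^2 = x^3 + 5*x^2 + 8*x + 4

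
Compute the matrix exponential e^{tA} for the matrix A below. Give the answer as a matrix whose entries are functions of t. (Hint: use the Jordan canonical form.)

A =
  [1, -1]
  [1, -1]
e^{tA} =
  [t + 1, -t]
  [t, 1 - t]

Strategy: write A = P · J · P⁻¹ where J is a Jordan canonical form, so e^{tA} = P · e^{tJ} · P⁻¹, and e^{tJ} can be computed block-by-block.

A has Jordan form
J =
  [0, 1]
  [0, 0]
(up to reordering of blocks).

Per-block formulas:
  For a 2×2 Jordan block J_2(0): exp(t · J_2(0)) = e^(0t)·(I + t·N), where N is the 2×2 nilpotent shift.

After assembling e^{tJ} and conjugating by P, we get:

e^{tA} =
  [t + 1, -t]
  [t, 1 - t]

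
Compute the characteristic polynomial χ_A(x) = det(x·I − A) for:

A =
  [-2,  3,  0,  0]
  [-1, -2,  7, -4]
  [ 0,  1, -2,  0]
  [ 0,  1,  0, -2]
x^4 + 8*x^3 + 24*x^2 + 32*x + 16

Expanding det(x·I − A) (e.g. by cofactor expansion or by noting that A is similar to its Jordan form J, which has the same characteristic polynomial as A) gives
  χ_A(x) = x^4 + 8*x^3 + 24*x^2 + 32*x + 16
which factors as (x + 2)^4. The eigenvalues (with algebraic multiplicities) are λ = -2 with multiplicity 4.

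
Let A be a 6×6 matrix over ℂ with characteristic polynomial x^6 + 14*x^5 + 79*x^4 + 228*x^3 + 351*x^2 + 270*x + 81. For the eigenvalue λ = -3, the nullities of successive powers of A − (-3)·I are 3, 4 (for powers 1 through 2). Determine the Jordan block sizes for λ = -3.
Block sizes for λ = -3: [2, 1, 1]

From the dimensions of kernels of powers, the number of Jordan blocks of size at least j is d_j − d_{j−1} where d_j = dim ker(N^j) (with d_0 = 0). Computing the differences gives [3, 1].
The number of blocks of size exactly k is (#blocks of size ≥ k) − (#blocks of size ≥ k + 1), so the partition is: 2 block(s) of size 1, 1 block(s) of size 2.
In nonincreasing order the block sizes are [2, 1, 1].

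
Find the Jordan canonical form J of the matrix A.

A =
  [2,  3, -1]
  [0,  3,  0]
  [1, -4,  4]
J_3(3)

The characteristic polynomial is
  det(x·I − A) = x^3 - 9*x^2 + 27*x - 27 = (x - 3)^3

Eigenvalues and multiplicities (the geometric multiplicity of λ is n − rank(A − λI), which equals the number of Jordan blocks for λ):
  λ = 3: algebraic multiplicity = 3, geometric multiplicity = 1

Determining the block sizes for each eigenvalue:
  λ = 3: one block (gm = 1), so the single block has size am = 3 → block sizes [3]

Assembling the blocks gives a Jordan form
J =
  [3, 1, 0]
  [0, 3, 1]
  [0, 0, 3]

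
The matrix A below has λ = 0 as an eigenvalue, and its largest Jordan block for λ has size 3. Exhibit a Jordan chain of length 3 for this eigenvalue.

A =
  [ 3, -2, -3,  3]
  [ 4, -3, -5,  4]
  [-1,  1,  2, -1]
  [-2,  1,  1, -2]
A Jordan chain for λ = 0 of length 3:
v_1 = (-2, -3, 1, 1)ᵀ
v_2 = (3, 4, -1, -2)ᵀ
v_3 = (1, 0, 0, 0)ᵀ

Let N = A − (0)·I. We want v_3 with N^3 v_3 = 0 but N^2 v_3 ≠ 0; then v_{j-1} := N · v_j for j = 3, …, 2.

Pick v_3 = (1, 0, 0, 0)ᵀ.
Then v_2 = N · v_3 = (3, 4, -1, -2)ᵀ.
Then v_1 = N · v_2 = (-2, -3, 1, 1)ᵀ.

Sanity check: (A − (0)·I) v_1 = (0, 0, 0, 0)ᵀ = 0. ✓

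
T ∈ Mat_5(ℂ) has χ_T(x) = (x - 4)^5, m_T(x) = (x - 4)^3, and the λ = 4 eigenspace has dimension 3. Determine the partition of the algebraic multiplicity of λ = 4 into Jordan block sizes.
Block sizes for λ = 4: [3, 1, 1]

Step 1 — from the characteristic polynomial, algebraic multiplicity of λ = 4 is 5. From dim ker(T − (4)·I) = 3, there are exactly 3 Jordan blocks for λ = 4.
Step 2 — from the minimal polynomial, the factor (x − 4)^3 tells us the largest block for λ = 4 has size 3.
Step 3 — with total size 5, 3 blocks, and largest block 3, the block sizes (in nonincreasing order) are [3, 1, 1].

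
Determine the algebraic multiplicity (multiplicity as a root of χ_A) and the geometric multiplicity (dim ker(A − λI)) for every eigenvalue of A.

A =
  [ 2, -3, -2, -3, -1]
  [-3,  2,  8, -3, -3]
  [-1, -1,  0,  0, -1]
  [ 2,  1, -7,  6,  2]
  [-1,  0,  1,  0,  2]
λ = 0: alg = 1, geom = 1; λ = 3: alg = 4, geom = 2

Step 1 — factor the characteristic polynomial to read off the algebraic multiplicities:
  χ_A(x) = x*(x - 3)^4

Step 2 — compute geometric multiplicities via the rank-nullity identity g(λ) = n − rank(A − λI):
  rank(A − (0)·I) = 4, so dim ker(A − (0)·I) = n − 4 = 1
  rank(A − (3)·I) = 3, so dim ker(A − (3)·I) = n − 3 = 2

Summary:
  λ = 0: algebraic multiplicity = 1, geometric multiplicity = 1
  λ = 3: algebraic multiplicity = 4, geometric multiplicity = 2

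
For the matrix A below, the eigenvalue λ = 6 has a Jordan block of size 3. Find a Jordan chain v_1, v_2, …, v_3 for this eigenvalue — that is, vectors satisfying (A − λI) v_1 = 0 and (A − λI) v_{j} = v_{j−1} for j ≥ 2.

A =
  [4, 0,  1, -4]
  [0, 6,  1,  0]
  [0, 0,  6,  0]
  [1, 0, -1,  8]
A Jordan chain for λ = 6 of length 3:
v_1 = (2, 0, 0, -1)ᵀ
v_2 = (1, 1, 0, -1)ᵀ
v_3 = (0, 0, 1, 0)ᵀ

Let N = A − (6)·I. We want v_3 with N^3 v_3 = 0 but N^2 v_3 ≠ 0; then v_{j-1} := N · v_j for j = 3, …, 2.

Pick v_3 = (0, 0, 1, 0)ᵀ.
Then v_2 = N · v_3 = (1, 1, 0, -1)ᵀ.
Then v_1 = N · v_2 = (2, 0, 0, -1)ᵀ.

Sanity check: (A − (6)·I) v_1 = (0, 0, 0, 0)ᵀ = 0. ✓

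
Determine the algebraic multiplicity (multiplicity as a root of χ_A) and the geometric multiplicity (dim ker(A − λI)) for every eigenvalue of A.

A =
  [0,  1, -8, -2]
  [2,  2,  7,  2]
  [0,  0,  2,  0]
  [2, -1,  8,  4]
λ = 2: alg = 4, geom = 2

Step 1 — factor the characteristic polynomial to read off the algebraic multiplicities:
  χ_A(x) = (x - 2)^4

Step 2 — compute geometric multiplicities via the rank-nullity identity g(λ) = n − rank(A − λI):
  rank(A − (2)·I) = 2, so dim ker(A − (2)·I) = n − 2 = 2

Summary:
  λ = 2: algebraic multiplicity = 4, geometric multiplicity = 2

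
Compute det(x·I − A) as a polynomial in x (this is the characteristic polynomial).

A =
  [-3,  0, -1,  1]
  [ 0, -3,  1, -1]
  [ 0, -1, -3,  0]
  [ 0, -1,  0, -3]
x^4 + 12*x^3 + 54*x^2 + 108*x + 81

Expanding det(x·I − A) (e.g. by cofactor expansion or by noting that A is similar to its Jordan form J, which has the same characteristic polynomial as A) gives
  χ_A(x) = x^4 + 12*x^3 + 54*x^2 + 108*x + 81
which factors as (x + 3)^4. The eigenvalues (with algebraic multiplicities) are λ = -3 with multiplicity 4.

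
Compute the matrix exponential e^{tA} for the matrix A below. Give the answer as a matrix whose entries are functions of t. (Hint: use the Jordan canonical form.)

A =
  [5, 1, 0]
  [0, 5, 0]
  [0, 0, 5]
e^{tA} =
  [exp(5*t), t*exp(5*t), 0]
  [0, exp(5*t), 0]
  [0, 0, exp(5*t)]

Strategy: write A = P · J · P⁻¹ where J is a Jordan canonical form, so e^{tA} = P · e^{tJ} · P⁻¹, and e^{tJ} can be computed block-by-block.

A has Jordan form
J =
  [5, 1, 0]
  [0, 5, 0]
  [0, 0, 5]
(up to reordering of blocks).

Per-block formulas:
  For a 1×1 block at λ = 5: exp(t · [5]) = [e^(5t)].
  For a 2×2 Jordan block J_2(5): exp(t · J_2(5)) = e^(5t)·(I + t·N), where N is the 2×2 nilpotent shift.

After assembling e^{tJ} and conjugating by P, we get:

e^{tA} =
  [exp(5*t), t*exp(5*t), 0]
  [0, exp(5*t), 0]
  [0, 0, exp(5*t)]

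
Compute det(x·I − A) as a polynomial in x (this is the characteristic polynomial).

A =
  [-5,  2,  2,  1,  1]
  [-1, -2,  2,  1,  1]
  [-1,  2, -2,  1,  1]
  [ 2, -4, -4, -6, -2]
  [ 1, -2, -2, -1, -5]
x^5 + 20*x^4 + 160*x^3 + 640*x^2 + 1280*x + 1024

Expanding det(x·I − A) (e.g. by cofactor expansion or by noting that A is similar to its Jordan form J, which has the same characteristic polynomial as A) gives
  χ_A(x) = x^5 + 20*x^4 + 160*x^3 + 640*x^2 + 1280*x + 1024
which factors as (x + 4)^5. The eigenvalues (with algebraic multiplicities) are λ = -4 with multiplicity 5.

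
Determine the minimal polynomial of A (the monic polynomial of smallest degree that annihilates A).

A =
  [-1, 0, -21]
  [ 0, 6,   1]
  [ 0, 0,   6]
x^3 - 11*x^2 + 24*x + 36

The characteristic polynomial is χ_A(x) = (x - 6)^2*(x + 1), so the eigenvalues are known. The minimal polynomial is
  m_A(x) = Π_λ (x − λ)^{k_λ}
where k_λ is the size of the *largest* Jordan block for λ (equivalently, the smallest k with (A − λI)^k v = 0 for every generalised eigenvector v of λ).

  λ = -1: largest Jordan block has size 1, contributing (x + 1)
  λ = 6: largest Jordan block has size 2, contributing (x − 6)^2

So m_A(x) = (x - 6)^2*(x + 1) = x^3 - 11*x^2 + 24*x + 36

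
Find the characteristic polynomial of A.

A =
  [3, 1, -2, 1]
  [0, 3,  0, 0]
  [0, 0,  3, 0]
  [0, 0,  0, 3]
x^4 - 12*x^3 + 54*x^2 - 108*x + 81

Expanding det(x·I − A) (e.g. by cofactor expansion or by noting that A is similar to its Jordan form J, which has the same characteristic polynomial as A) gives
  χ_A(x) = x^4 - 12*x^3 + 54*x^2 - 108*x + 81
which factors as (x - 3)^4. The eigenvalues (with algebraic multiplicities) are λ = 3 with multiplicity 4.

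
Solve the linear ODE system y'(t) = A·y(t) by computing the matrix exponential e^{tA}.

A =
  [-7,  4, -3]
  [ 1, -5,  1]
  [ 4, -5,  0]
e^{tA} =
  [t^2*exp(-4*t)/2 - 3*t*exp(-4*t) + exp(-4*t), -t^2*exp(-4*t)/2 + 4*t*exp(-4*t), t^2*exp(-4*t)/2 - 3*t*exp(-4*t)]
  [t*exp(-4*t), -t*exp(-4*t) + exp(-4*t), t*exp(-4*t)]
  [-t^2*exp(-4*t)/2 + 4*t*exp(-4*t), t^2*exp(-4*t)/2 - 5*t*exp(-4*t), -t^2*exp(-4*t)/2 + 4*t*exp(-4*t) + exp(-4*t)]

Strategy: write A = P · J · P⁻¹ where J is a Jordan canonical form, so e^{tA} = P · e^{tJ} · P⁻¹, and e^{tJ} can be computed block-by-block.

A has Jordan form
J =
  [-4,  1,  0]
  [ 0, -4,  1]
  [ 0,  0, -4]
(up to reordering of blocks).

Per-block formulas:
  For a 3×3 Jordan block J_3(-4): exp(t · J_3(-4)) = e^(-4t)·(I + t·N + (t^2/2)·N^2), where N is the 3×3 nilpotent shift.

After assembling e^{tJ} and conjugating by P, we get:

e^{tA} =
  [t^2*exp(-4*t)/2 - 3*t*exp(-4*t) + exp(-4*t), -t^2*exp(-4*t)/2 + 4*t*exp(-4*t), t^2*exp(-4*t)/2 - 3*t*exp(-4*t)]
  [t*exp(-4*t), -t*exp(-4*t) + exp(-4*t), t*exp(-4*t)]
  [-t^2*exp(-4*t)/2 + 4*t*exp(-4*t), t^2*exp(-4*t)/2 - 5*t*exp(-4*t), -t^2*exp(-4*t)/2 + 4*t*exp(-4*t) + exp(-4*t)]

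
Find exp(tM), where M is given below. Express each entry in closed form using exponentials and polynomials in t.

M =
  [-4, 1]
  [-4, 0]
e^{tM} =
  [-2*t*exp(-2*t) + exp(-2*t), t*exp(-2*t)]
  [-4*t*exp(-2*t), 2*t*exp(-2*t) + exp(-2*t)]

Strategy: write M = P · J · P⁻¹ where J is a Jordan canonical form, so e^{tM} = P · e^{tJ} · P⁻¹, and e^{tJ} can be computed block-by-block.

M has Jordan form
J =
  [-2,  1]
  [ 0, -2]
(up to reordering of blocks).

Per-block formulas:
  For a 2×2 Jordan block J_2(-2): exp(t · J_2(-2)) = e^(-2t)·(I + t·N), where N is the 2×2 nilpotent shift.

After assembling e^{tJ} and conjugating by P, we get:

e^{tM} =
  [-2*t*exp(-2*t) + exp(-2*t), t*exp(-2*t)]
  [-4*t*exp(-2*t), 2*t*exp(-2*t) + exp(-2*t)]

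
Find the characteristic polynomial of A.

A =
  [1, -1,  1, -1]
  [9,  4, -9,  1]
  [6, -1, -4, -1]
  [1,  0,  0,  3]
x^4 - 4*x^3 - 18*x^2 + 108*x - 135

Expanding det(x·I − A) (e.g. by cofactor expansion or by noting that A is similar to its Jordan form J, which has the same characteristic polynomial as A) gives
  χ_A(x) = x^4 - 4*x^3 - 18*x^2 + 108*x - 135
which factors as (x - 3)^3*(x + 5). The eigenvalues (with algebraic multiplicities) are λ = -5 with multiplicity 1, λ = 3 with multiplicity 3.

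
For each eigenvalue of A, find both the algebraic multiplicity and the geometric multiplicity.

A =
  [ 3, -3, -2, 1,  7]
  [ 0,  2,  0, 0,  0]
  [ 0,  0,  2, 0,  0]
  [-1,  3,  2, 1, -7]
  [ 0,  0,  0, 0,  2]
λ = 2: alg = 5, geom = 4

Step 1 — factor the characteristic polynomial to read off the algebraic multiplicities:
  χ_A(x) = (x - 2)^5

Step 2 — compute geometric multiplicities via the rank-nullity identity g(λ) = n − rank(A − λI):
  rank(A − (2)·I) = 1, so dim ker(A − (2)·I) = n − 1 = 4

Summary:
  λ = 2: algebraic multiplicity = 5, geometric multiplicity = 4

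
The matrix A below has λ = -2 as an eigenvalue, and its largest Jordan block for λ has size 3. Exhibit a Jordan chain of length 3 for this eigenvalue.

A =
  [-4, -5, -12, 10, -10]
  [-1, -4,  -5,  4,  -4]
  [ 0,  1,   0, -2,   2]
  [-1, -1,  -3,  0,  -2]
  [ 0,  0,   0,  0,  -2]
A Jordan chain for λ = -2 of length 3:
v_1 = (-1, 0, 1, 1, 0)ᵀ
v_2 = (-2, -1, 0, -1, 0)ᵀ
v_3 = (1, 0, 0, 0, 0)ᵀ

Let N = A − (-2)·I. We want v_3 with N^3 v_3 = 0 but N^2 v_3 ≠ 0; then v_{j-1} := N · v_j for j = 3, …, 2.

Pick v_3 = (1, 0, 0, 0, 0)ᵀ.
Then v_2 = N · v_3 = (-2, -1, 0, -1, 0)ᵀ.
Then v_1 = N · v_2 = (-1, 0, 1, 1, 0)ᵀ.

Sanity check: (A − (-2)·I) v_1 = (0, 0, 0, 0, 0)ᵀ = 0. ✓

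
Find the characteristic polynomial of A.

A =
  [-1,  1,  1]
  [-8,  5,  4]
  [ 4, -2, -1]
x^3 - 3*x^2 + 3*x - 1

Expanding det(x·I − A) (e.g. by cofactor expansion or by noting that A is similar to its Jordan form J, which has the same characteristic polynomial as A) gives
  χ_A(x) = x^3 - 3*x^2 + 3*x - 1
which factors as (x - 1)^3. The eigenvalues (with algebraic multiplicities) are λ = 1 with multiplicity 3.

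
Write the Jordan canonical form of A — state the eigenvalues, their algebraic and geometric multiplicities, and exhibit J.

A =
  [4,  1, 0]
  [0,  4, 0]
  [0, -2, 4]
J_2(4) ⊕ J_1(4)

The characteristic polynomial is
  det(x·I − A) = x^3 - 12*x^2 + 48*x - 64 = (x - 4)^3

Eigenvalues and multiplicities (the geometric multiplicity of λ is n − rank(A − λI), which equals the number of Jordan blocks for λ):
  λ = 4: algebraic multiplicity = 3, geometric multiplicity = 2

Determining the block sizes for each eigenvalue:
  λ = 4: 2 blocks summing to 3 forces exactly one block of size 2 and the rest size 1 → block sizes [2, 1]

Assembling the blocks gives a Jordan form
J =
  [4, 1, 0]
  [0, 4, 0]
  [0, 0, 4]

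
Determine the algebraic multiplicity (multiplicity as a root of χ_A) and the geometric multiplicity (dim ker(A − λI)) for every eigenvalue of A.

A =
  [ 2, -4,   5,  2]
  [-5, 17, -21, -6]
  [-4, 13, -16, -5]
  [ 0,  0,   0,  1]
λ = 1: alg = 4, geom = 2

Step 1 — factor the characteristic polynomial to read off the algebraic multiplicities:
  χ_A(x) = (x - 1)^4

Step 2 — compute geometric multiplicities via the rank-nullity identity g(λ) = n − rank(A − λI):
  rank(A − (1)·I) = 2, so dim ker(A − (1)·I) = n − 2 = 2

Summary:
  λ = 1: algebraic multiplicity = 4, geometric multiplicity = 2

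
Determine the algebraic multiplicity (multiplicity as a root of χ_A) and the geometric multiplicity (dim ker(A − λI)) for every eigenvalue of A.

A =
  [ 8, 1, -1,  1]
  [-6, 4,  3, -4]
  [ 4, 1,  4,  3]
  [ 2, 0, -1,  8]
λ = 6: alg = 4, geom = 2

Step 1 — factor the characteristic polynomial to read off the algebraic multiplicities:
  χ_A(x) = (x - 6)^4

Step 2 — compute geometric multiplicities via the rank-nullity identity g(λ) = n − rank(A − λI):
  rank(A − (6)·I) = 2, so dim ker(A − (6)·I) = n − 2 = 2

Summary:
  λ = 6: algebraic multiplicity = 4, geometric multiplicity = 2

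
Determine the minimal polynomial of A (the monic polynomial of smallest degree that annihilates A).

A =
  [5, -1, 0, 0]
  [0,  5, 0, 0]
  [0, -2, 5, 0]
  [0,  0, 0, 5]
x^2 - 10*x + 25

The characteristic polynomial is χ_A(x) = (x - 5)^4, so the eigenvalues are known. The minimal polynomial is
  m_A(x) = Π_λ (x − λ)^{k_λ}
where k_λ is the size of the *largest* Jordan block for λ (equivalently, the smallest k with (A − λI)^k v = 0 for every generalised eigenvector v of λ).

  λ = 5: largest Jordan block has size 2, contributing (x − 5)^2

So m_A(x) = (x - 5)^2 = x^2 - 10*x + 25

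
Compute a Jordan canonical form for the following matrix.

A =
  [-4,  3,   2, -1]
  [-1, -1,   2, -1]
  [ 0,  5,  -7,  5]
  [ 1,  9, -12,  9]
J_3(-2) ⊕ J_1(3)

The characteristic polynomial is
  det(x·I − A) = x^4 + 3*x^3 - 6*x^2 - 28*x - 24 = (x - 3)*(x + 2)^3

Eigenvalues and multiplicities (the geometric multiplicity of λ is n − rank(A − λI), which equals the number of Jordan blocks for λ):
  λ = -2: algebraic multiplicity = 3, geometric multiplicity = 1
  λ = 3: algebraic multiplicity = 1, geometric multiplicity = 1

Determining the block sizes for each eigenvalue:
  λ = -2: one block (gm = 1), so the single block has size am = 3 → block sizes [3]
  λ = 3: one block (gm = 1), so the single block has size am = 1 → block sizes [1]

Assembling the blocks gives a Jordan form
J =
  [-2,  1,  0, 0]
  [ 0, -2,  1, 0]
  [ 0,  0, -2, 0]
  [ 0,  0,  0, 3]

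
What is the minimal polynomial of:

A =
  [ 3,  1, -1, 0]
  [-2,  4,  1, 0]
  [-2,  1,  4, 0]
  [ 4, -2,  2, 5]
x^3 - 11*x^2 + 39*x - 45

The characteristic polynomial is χ_A(x) = (x - 5)^2*(x - 3)^2, so the eigenvalues are known. The minimal polynomial is
  m_A(x) = Π_λ (x − λ)^{k_λ}
where k_λ is the size of the *largest* Jordan block for λ (equivalently, the smallest k with (A − λI)^k v = 0 for every generalised eigenvector v of λ).

  λ = 3: largest Jordan block has size 2, contributing (x − 3)^2
  λ = 5: largest Jordan block has size 1, contributing (x − 5)

So m_A(x) = (x - 5)*(x - 3)^2 = x^3 - 11*x^2 + 39*x - 45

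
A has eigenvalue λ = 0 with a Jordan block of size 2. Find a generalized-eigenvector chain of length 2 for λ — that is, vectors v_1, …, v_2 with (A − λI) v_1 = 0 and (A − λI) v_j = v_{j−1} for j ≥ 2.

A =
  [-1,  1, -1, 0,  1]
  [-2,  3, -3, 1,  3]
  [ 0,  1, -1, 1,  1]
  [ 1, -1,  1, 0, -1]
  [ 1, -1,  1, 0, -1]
A Jordan chain for λ = 0 of length 2:
v_1 = (-1, -2, 0, 1, 1)ᵀ
v_2 = (1, 0, 0, 0, 0)ᵀ

Let N = A − (0)·I. We want v_2 with N^2 v_2 = 0 but N^1 v_2 ≠ 0; then v_{j-1} := N · v_j for j = 2, …, 2.

Pick v_2 = (1, 0, 0, 0, 0)ᵀ.
Then v_1 = N · v_2 = (-1, -2, 0, 1, 1)ᵀ.

Sanity check: (A − (0)·I) v_1 = (0, 0, 0, 0, 0)ᵀ = 0. ✓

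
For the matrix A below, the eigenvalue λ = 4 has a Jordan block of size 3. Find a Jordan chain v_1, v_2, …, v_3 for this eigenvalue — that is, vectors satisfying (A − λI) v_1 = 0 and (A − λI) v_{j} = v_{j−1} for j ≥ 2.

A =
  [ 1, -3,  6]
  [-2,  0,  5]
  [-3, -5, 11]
A Jordan chain for λ = 4 of length 3:
v_1 = (-3, -1, -2)ᵀ
v_2 = (-3, -2, -3)ᵀ
v_3 = (1, 0, 0)ᵀ

Let N = A − (4)·I. We want v_3 with N^3 v_3 = 0 but N^2 v_3 ≠ 0; then v_{j-1} := N · v_j for j = 3, …, 2.

Pick v_3 = (1, 0, 0)ᵀ.
Then v_2 = N · v_3 = (-3, -2, -3)ᵀ.
Then v_1 = N · v_2 = (-3, -1, -2)ᵀ.

Sanity check: (A − (4)·I) v_1 = (0, 0, 0)ᵀ = 0. ✓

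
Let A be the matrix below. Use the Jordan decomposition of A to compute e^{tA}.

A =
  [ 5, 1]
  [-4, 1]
e^{tA} =
  [2*t*exp(3*t) + exp(3*t), t*exp(3*t)]
  [-4*t*exp(3*t), -2*t*exp(3*t) + exp(3*t)]

Strategy: write A = P · J · P⁻¹ where J is a Jordan canonical form, so e^{tA} = P · e^{tJ} · P⁻¹, and e^{tJ} can be computed block-by-block.

A has Jordan form
J =
  [3, 1]
  [0, 3]
(up to reordering of blocks).

Per-block formulas:
  For a 2×2 Jordan block J_2(3): exp(t · J_2(3)) = e^(3t)·(I + t·N), where N is the 2×2 nilpotent shift.

After assembling e^{tJ} and conjugating by P, we get:

e^{tA} =
  [2*t*exp(3*t) + exp(3*t), t*exp(3*t)]
  [-4*t*exp(3*t), -2*t*exp(3*t) + exp(3*t)]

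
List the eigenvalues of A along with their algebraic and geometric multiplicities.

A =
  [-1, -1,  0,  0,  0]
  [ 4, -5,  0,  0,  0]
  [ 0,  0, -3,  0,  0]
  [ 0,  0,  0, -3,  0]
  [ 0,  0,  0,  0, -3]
λ = -3: alg = 5, geom = 4

Step 1 — factor the characteristic polynomial to read off the algebraic multiplicities:
  χ_A(x) = (x + 3)^5

Step 2 — compute geometric multiplicities via the rank-nullity identity g(λ) = n − rank(A − λI):
  rank(A − (-3)·I) = 1, so dim ker(A − (-3)·I) = n − 1 = 4

Summary:
  λ = -3: algebraic multiplicity = 5, geometric multiplicity = 4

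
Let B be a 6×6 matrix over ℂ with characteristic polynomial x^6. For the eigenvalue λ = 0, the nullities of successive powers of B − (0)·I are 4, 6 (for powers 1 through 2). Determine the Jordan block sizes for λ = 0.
Block sizes for λ = 0: [2, 2, 1, 1]

From the dimensions of kernels of powers, the number of Jordan blocks of size at least j is d_j − d_{j−1} where d_j = dim ker(N^j) (with d_0 = 0). Computing the differences gives [4, 2].
The number of blocks of size exactly k is (#blocks of size ≥ k) − (#blocks of size ≥ k + 1), so the partition is: 2 block(s) of size 1, 2 block(s) of size 2.
In nonincreasing order the block sizes are [2, 2, 1, 1].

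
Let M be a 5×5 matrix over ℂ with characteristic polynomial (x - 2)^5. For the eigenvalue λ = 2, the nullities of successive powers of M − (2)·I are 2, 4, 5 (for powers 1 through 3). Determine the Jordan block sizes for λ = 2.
Block sizes for λ = 2: [3, 2]

From the dimensions of kernels of powers, the number of Jordan blocks of size at least j is d_j − d_{j−1} where d_j = dim ker(N^j) (with d_0 = 0). Computing the differences gives [2, 2, 1].
The number of blocks of size exactly k is (#blocks of size ≥ k) − (#blocks of size ≥ k + 1), so the partition is: 1 block(s) of size 2, 1 block(s) of size 3.
In nonincreasing order the block sizes are [3, 2].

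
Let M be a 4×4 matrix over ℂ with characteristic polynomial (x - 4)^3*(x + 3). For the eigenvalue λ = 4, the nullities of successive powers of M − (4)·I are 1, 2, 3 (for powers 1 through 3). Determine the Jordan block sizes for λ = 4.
Block sizes for λ = 4: [3]

From the dimensions of kernels of powers, the number of Jordan blocks of size at least j is d_j − d_{j−1} where d_j = dim ker(N^j) (with d_0 = 0). Computing the differences gives [1, 1, 1].
The number of blocks of size exactly k is (#blocks of size ≥ k) − (#blocks of size ≥ k + 1), so the partition is: 1 block(s) of size 3.
In nonincreasing order the block sizes are [3].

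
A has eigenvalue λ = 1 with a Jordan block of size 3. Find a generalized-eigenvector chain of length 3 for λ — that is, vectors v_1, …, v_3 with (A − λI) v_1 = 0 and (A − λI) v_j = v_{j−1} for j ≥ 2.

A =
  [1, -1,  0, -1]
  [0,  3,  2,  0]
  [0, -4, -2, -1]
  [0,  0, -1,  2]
A Jordan chain for λ = 1 of length 3:
v_1 = (-2, -4, 4, 4)ᵀ
v_2 = (-1, 2, -4, 0)ᵀ
v_3 = (0, 1, 0, 0)ᵀ

Let N = A − (1)·I. We want v_3 with N^3 v_3 = 0 but N^2 v_3 ≠ 0; then v_{j-1} := N · v_j for j = 3, …, 2.

Pick v_3 = (0, 1, 0, 0)ᵀ.
Then v_2 = N · v_3 = (-1, 2, -4, 0)ᵀ.
Then v_1 = N · v_2 = (-2, -4, 4, 4)ᵀ.

Sanity check: (A − (1)·I) v_1 = (0, 0, 0, 0)ᵀ = 0. ✓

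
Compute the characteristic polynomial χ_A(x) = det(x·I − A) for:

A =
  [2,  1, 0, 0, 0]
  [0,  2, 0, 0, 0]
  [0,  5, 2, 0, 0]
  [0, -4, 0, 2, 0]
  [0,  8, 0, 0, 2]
x^5 - 10*x^4 + 40*x^3 - 80*x^2 + 80*x - 32

Expanding det(x·I − A) (e.g. by cofactor expansion or by noting that A is similar to its Jordan form J, which has the same characteristic polynomial as A) gives
  χ_A(x) = x^5 - 10*x^4 + 40*x^3 - 80*x^2 + 80*x - 32
which factors as (x - 2)^5. The eigenvalues (with algebraic multiplicities) are λ = 2 with multiplicity 5.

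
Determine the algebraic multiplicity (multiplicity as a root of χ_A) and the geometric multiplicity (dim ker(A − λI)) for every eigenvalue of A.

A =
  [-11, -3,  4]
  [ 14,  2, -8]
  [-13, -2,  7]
λ = -4: alg = 1, geom = 1; λ = 1: alg = 2, geom = 1

Step 1 — factor the characteristic polynomial to read off the algebraic multiplicities:
  χ_A(x) = (x - 1)^2*(x + 4)

Step 2 — compute geometric multiplicities via the rank-nullity identity g(λ) = n − rank(A − λI):
  rank(A − (-4)·I) = 2, so dim ker(A − (-4)·I) = n − 2 = 1
  rank(A − (1)·I) = 2, so dim ker(A − (1)·I) = n − 2 = 1

Summary:
  λ = -4: algebraic multiplicity = 1, geometric multiplicity = 1
  λ = 1: algebraic multiplicity = 2, geometric multiplicity = 1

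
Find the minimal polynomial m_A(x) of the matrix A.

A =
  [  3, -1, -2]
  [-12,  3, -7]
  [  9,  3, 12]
x^3 - 18*x^2 + 108*x - 216

The characteristic polynomial is χ_A(x) = (x - 6)^3, so the eigenvalues are known. The minimal polynomial is
  m_A(x) = Π_λ (x − λ)^{k_λ}
where k_λ is the size of the *largest* Jordan block for λ (equivalently, the smallest k with (A − λI)^k v = 0 for every generalised eigenvector v of λ).

  λ = 6: largest Jordan block has size 3, contributing (x − 6)^3

So m_A(x) = (x - 6)^3 = x^3 - 18*x^2 + 108*x - 216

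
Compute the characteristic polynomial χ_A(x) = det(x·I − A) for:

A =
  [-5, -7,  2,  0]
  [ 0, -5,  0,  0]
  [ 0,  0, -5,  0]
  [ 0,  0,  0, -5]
x^4 + 20*x^3 + 150*x^2 + 500*x + 625

Expanding det(x·I − A) (e.g. by cofactor expansion or by noting that A is similar to its Jordan form J, which has the same characteristic polynomial as A) gives
  χ_A(x) = x^4 + 20*x^3 + 150*x^2 + 500*x + 625
which factors as (x + 5)^4. The eigenvalues (with algebraic multiplicities) are λ = -5 with multiplicity 4.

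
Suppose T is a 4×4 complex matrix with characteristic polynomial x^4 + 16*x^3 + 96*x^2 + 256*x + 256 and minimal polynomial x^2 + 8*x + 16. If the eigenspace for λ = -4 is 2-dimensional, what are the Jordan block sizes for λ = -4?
Block sizes for λ = -4: [2, 2]

Step 1 — from the characteristic polynomial, algebraic multiplicity of λ = -4 is 4. From dim ker(T − (-4)·I) = 2, there are exactly 2 Jordan blocks for λ = -4.
Step 2 — from the minimal polynomial, the factor (x + 4)^2 tells us the largest block for λ = -4 has size 2.
Step 3 — with total size 4, 2 blocks, and largest block 2, the block sizes (in nonincreasing order) are [2, 2].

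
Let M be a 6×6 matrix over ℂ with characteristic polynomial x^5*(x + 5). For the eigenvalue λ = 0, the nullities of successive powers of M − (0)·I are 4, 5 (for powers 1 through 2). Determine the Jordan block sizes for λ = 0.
Block sizes for λ = 0: [2, 1, 1, 1]

From the dimensions of kernels of powers, the number of Jordan blocks of size at least j is d_j − d_{j−1} where d_j = dim ker(N^j) (with d_0 = 0). Computing the differences gives [4, 1].
The number of blocks of size exactly k is (#blocks of size ≥ k) − (#blocks of size ≥ k + 1), so the partition is: 3 block(s) of size 1, 1 block(s) of size 2.
In nonincreasing order the block sizes are [2, 1, 1, 1].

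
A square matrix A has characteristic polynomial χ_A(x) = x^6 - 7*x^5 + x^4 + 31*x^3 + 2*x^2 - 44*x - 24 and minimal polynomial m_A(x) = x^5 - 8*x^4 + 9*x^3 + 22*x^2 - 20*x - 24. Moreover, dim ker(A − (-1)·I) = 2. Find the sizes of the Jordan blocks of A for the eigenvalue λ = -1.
Block sizes for λ = -1: [2, 1]

Step 1 — from the characteristic polynomial, algebraic multiplicity of λ = -1 is 3. From dim ker(A − (-1)·I) = 2, there are exactly 2 Jordan blocks for λ = -1.
Step 2 — from the minimal polynomial, the factor (x + 1)^2 tells us the largest block for λ = -1 has size 2.
Step 3 — with total size 3, 2 blocks, and largest block 2, the block sizes (in nonincreasing order) are [2, 1].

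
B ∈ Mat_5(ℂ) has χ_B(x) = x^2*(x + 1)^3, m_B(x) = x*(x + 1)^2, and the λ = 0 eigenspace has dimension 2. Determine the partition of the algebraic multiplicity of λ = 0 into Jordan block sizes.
Block sizes for λ = 0: [1, 1]

Step 1 — from the characteristic polynomial, algebraic multiplicity of λ = 0 is 2. From dim ker(B − (0)·I) = 2, there are exactly 2 Jordan blocks for λ = 0.
Step 2 — from the minimal polynomial, the factor (x − 0) tells us the largest block for λ = 0 has size 1.
Step 3 — with total size 2, 2 blocks, and largest block 1, the block sizes (in nonincreasing order) are [1, 1].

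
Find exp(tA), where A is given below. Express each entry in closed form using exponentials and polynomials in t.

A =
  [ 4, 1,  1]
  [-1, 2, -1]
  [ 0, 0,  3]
e^{tA} =
  [t*exp(3*t) + exp(3*t), t*exp(3*t), t*exp(3*t)]
  [-t*exp(3*t), -t*exp(3*t) + exp(3*t), -t*exp(3*t)]
  [0, 0, exp(3*t)]

Strategy: write A = P · J · P⁻¹ where J is a Jordan canonical form, so e^{tA} = P · e^{tJ} · P⁻¹, and e^{tJ} can be computed block-by-block.

A has Jordan form
J =
  [3, 1, 0]
  [0, 3, 0]
  [0, 0, 3]
(up to reordering of blocks).

Per-block formulas:
  For a 1×1 block at λ = 3: exp(t · [3]) = [e^(3t)].
  For a 2×2 Jordan block J_2(3): exp(t · J_2(3)) = e^(3t)·(I + t·N), where N is the 2×2 nilpotent shift.

After assembling e^{tJ} and conjugating by P, we get:

e^{tA} =
  [t*exp(3*t) + exp(3*t), t*exp(3*t), t*exp(3*t)]
  [-t*exp(3*t), -t*exp(3*t) + exp(3*t), -t*exp(3*t)]
  [0, 0, exp(3*t)]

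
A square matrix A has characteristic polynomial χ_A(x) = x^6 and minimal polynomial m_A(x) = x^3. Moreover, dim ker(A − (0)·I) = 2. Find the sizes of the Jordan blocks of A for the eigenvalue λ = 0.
Block sizes for λ = 0: [3, 3]

Step 1 — from the characteristic polynomial, algebraic multiplicity of λ = 0 is 6. From dim ker(A − (0)·I) = 2, there are exactly 2 Jordan blocks for λ = 0.
Step 2 — from the minimal polynomial, the factor (x − 0)^3 tells us the largest block for λ = 0 has size 3.
Step 3 — with total size 6, 2 blocks, and largest block 3, the block sizes (in nonincreasing order) are [3, 3].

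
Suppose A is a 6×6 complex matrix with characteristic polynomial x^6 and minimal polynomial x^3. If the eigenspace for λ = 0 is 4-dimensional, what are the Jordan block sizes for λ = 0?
Block sizes for λ = 0: [3, 1, 1, 1]

Step 1 — from the characteristic polynomial, algebraic multiplicity of λ = 0 is 6. From dim ker(A − (0)·I) = 4, there are exactly 4 Jordan blocks for λ = 0.
Step 2 — from the minimal polynomial, the factor (x − 0)^3 tells us the largest block for λ = 0 has size 3.
Step 3 — with total size 6, 4 blocks, and largest block 3, the block sizes (in nonincreasing order) are [3, 1, 1, 1].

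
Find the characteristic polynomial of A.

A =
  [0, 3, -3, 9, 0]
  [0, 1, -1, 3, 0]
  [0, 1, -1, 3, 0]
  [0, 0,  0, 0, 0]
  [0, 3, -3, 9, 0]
x^5

Expanding det(x·I − A) (e.g. by cofactor expansion or by noting that A is similar to its Jordan form J, which has the same characteristic polynomial as A) gives
  χ_A(x) = x^5
which factors as x^5. The eigenvalues (with algebraic multiplicities) are λ = 0 with multiplicity 5.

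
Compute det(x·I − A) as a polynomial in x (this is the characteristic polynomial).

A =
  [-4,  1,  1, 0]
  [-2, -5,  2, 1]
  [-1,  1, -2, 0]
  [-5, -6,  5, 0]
x^4 + 11*x^3 + 45*x^2 + 81*x + 54

Expanding det(x·I − A) (e.g. by cofactor expansion or by noting that A is similar to its Jordan form J, which has the same characteristic polynomial as A) gives
  χ_A(x) = x^4 + 11*x^3 + 45*x^2 + 81*x + 54
which factors as (x + 2)*(x + 3)^3. The eigenvalues (with algebraic multiplicities) are λ = -3 with multiplicity 3, λ = -2 with multiplicity 1.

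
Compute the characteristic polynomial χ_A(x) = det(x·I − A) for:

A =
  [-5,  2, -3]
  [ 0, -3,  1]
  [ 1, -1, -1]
x^3 + 9*x^2 + 27*x + 27

Expanding det(x·I − A) (e.g. by cofactor expansion or by noting that A is similar to its Jordan form J, which has the same characteristic polynomial as A) gives
  χ_A(x) = x^3 + 9*x^2 + 27*x + 27
which factors as (x + 3)^3. The eigenvalues (with algebraic multiplicities) are λ = -3 with multiplicity 3.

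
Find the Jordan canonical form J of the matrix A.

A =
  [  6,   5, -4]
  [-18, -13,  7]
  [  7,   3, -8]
J_3(-5)

The characteristic polynomial is
  det(x·I − A) = x^3 + 15*x^2 + 75*x + 125 = (x + 5)^3

Eigenvalues and multiplicities (the geometric multiplicity of λ is n − rank(A − λI), which equals the number of Jordan blocks for λ):
  λ = -5: algebraic multiplicity = 3, geometric multiplicity = 1

Determining the block sizes for each eigenvalue:
  λ = -5: one block (gm = 1), so the single block has size am = 3 → block sizes [3]

Assembling the blocks gives a Jordan form
J =
  [-5,  1,  0]
  [ 0, -5,  1]
  [ 0,  0, -5]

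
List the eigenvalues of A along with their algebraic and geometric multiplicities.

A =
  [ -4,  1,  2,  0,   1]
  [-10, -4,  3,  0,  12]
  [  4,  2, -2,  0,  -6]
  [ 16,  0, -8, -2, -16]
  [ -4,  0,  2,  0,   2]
λ = -2: alg = 5, geom = 3

Step 1 — factor the characteristic polynomial to read off the algebraic multiplicities:
  χ_A(x) = (x + 2)^5

Step 2 — compute geometric multiplicities via the rank-nullity identity g(λ) = n − rank(A − λI):
  rank(A − (-2)·I) = 2, so dim ker(A − (-2)·I) = n − 2 = 3

Summary:
  λ = -2: algebraic multiplicity = 5, geometric multiplicity = 3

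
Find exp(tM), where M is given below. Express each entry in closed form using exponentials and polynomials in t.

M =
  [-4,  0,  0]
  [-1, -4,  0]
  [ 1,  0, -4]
e^{tM} =
  [exp(-4*t), 0, 0]
  [-t*exp(-4*t), exp(-4*t), 0]
  [t*exp(-4*t), 0, exp(-4*t)]

Strategy: write M = P · J · P⁻¹ where J is a Jordan canonical form, so e^{tM} = P · e^{tJ} · P⁻¹, and e^{tJ} can be computed block-by-block.

M has Jordan form
J =
  [-4,  1,  0]
  [ 0, -4,  0]
  [ 0,  0, -4]
(up to reordering of blocks).

Per-block formulas:
  For a 2×2 Jordan block J_2(-4): exp(t · J_2(-4)) = e^(-4t)·(I + t·N), where N is the 2×2 nilpotent shift.
  For a 1×1 block at λ = -4: exp(t · [-4]) = [e^(-4t)].

After assembling e^{tJ} and conjugating by P, we get:

e^{tM} =
  [exp(-4*t), 0, 0]
  [-t*exp(-4*t), exp(-4*t), 0]
  [t*exp(-4*t), 0, exp(-4*t)]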